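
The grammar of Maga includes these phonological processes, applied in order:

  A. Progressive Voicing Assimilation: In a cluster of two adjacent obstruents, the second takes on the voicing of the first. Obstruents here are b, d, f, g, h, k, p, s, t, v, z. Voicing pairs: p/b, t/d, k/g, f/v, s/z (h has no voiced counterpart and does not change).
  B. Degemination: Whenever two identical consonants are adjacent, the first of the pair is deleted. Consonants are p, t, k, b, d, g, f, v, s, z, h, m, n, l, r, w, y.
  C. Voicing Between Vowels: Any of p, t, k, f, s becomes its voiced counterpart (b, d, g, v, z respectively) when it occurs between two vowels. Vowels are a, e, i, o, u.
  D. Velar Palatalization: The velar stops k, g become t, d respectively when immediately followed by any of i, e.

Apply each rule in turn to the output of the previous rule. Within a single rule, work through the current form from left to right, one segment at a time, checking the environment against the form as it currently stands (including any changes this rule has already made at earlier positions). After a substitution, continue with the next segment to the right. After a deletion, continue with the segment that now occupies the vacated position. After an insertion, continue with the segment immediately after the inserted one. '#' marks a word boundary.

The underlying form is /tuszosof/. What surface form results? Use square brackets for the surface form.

[tuzozof]

A Progressive Voicing Assimilation: [tuszosof] → [tussosof]
B Degemination: [tussosof] → [tusosof]
C Voicing Between Vowels: [tusosof] → [tuzozof]
D Velar Palatalization: no change — [tuzozof]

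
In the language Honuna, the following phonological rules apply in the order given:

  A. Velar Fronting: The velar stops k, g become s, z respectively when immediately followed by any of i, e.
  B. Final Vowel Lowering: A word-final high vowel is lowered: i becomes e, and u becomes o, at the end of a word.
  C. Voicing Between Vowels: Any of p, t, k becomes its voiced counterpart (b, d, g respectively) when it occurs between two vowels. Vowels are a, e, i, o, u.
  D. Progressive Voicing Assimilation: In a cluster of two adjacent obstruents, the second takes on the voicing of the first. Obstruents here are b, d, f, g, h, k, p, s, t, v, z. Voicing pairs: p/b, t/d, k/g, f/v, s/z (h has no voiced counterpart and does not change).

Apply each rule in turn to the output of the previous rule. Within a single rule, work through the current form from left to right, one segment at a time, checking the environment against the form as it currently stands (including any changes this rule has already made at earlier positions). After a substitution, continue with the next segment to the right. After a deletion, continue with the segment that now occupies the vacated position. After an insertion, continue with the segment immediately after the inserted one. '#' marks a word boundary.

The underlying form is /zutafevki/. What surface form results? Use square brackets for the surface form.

A Velar Fronting: [zutafevki] → [zutafevsi]
B Final Vowel Lowering: [zutafevsi] → [zutafevse]
C Voicing Between Vowels: [zutafevse] → [zudafevse]
D Progressive Voicing Assimilation: [zudafevse] → [zudafevze]

[zudafevze]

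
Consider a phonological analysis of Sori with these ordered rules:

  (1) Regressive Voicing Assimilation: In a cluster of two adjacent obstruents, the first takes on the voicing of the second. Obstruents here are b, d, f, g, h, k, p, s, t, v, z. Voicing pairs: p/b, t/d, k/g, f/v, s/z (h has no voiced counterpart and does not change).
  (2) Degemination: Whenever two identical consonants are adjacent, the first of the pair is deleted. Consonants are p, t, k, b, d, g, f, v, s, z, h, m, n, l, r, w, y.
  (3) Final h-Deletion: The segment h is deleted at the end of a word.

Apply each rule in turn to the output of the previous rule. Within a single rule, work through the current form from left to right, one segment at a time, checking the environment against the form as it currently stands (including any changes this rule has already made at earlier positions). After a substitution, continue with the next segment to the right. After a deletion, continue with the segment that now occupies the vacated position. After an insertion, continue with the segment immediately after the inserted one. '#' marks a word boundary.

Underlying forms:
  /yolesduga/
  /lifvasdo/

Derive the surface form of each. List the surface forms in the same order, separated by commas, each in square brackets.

[yolezduga], [livazdo]

/yolesduga/:
  (1) Regressive Voicing Assimilation: [yolesduga] → [yolezduga]
  (2) Degemination: no change — [yolezduga]
  (3) Final h-Deletion: no change — [yolezduga]
/lifvasdo/:
  (1) Regressive Voicing Assimilation: [lifvasdo] → [livvazdo]
  (2) Degemination: [livvazdo] → [livazdo]
  (3) Final h-Deletion: no change — [livazdo]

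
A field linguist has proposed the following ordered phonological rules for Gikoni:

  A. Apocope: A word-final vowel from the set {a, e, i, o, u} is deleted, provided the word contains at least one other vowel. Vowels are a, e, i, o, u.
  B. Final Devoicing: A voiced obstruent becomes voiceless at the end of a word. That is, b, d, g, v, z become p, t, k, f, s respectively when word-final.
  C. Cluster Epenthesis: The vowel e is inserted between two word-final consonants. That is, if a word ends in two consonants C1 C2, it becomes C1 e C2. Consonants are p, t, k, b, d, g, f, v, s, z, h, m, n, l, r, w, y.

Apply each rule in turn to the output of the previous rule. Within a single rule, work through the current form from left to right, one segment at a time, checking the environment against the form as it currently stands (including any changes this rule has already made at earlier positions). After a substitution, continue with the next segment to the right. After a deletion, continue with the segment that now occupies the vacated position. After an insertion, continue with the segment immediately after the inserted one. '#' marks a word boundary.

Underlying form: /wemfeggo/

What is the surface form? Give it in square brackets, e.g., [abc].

[wemfegek]

A Apocope: [wemfeggo] → [wemfegg]
B Final Devoicing: [wemfegg] → [wemfegk]
C Cluster Epenthesis: [wemfegk] → [wemfegek]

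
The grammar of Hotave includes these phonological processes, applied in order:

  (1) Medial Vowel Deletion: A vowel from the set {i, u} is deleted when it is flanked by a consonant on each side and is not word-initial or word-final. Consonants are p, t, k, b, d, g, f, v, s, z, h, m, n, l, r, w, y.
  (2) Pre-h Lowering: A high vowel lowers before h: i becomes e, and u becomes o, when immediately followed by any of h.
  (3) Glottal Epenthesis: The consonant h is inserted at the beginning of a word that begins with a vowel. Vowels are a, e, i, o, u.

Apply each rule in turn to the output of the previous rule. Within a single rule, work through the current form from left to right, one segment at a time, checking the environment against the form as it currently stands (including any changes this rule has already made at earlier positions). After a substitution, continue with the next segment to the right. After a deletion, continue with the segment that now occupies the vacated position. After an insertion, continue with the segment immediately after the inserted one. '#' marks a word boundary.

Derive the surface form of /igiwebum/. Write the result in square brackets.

(1) Medial Vowel Deletion: [igiwebum] → [igwebm]
(2) Pre-h Lowering: no change — [igwebm]
(3) Glottal Epenthesis: [igwebm] → [higwebm]

[higwebm]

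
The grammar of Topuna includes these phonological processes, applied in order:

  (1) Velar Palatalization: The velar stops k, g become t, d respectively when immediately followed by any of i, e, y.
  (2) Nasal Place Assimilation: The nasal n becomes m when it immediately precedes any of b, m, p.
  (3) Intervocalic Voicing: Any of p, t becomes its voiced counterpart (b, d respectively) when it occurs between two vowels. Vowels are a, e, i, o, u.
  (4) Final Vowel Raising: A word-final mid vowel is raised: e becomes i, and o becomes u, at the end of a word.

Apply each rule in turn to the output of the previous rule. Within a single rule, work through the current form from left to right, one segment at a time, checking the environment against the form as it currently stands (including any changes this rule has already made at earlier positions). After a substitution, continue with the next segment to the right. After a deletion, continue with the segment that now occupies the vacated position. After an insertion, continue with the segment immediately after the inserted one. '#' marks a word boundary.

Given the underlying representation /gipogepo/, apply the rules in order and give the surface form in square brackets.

[dibodebu]

(1) Velar Palatalization: [gipogepo] → [dipodepo]
(2) Nasal Place Assimilation: no change — [dipodepo]
(3) Intervocalic Voicing: [dipodepo] → [dibodebo]
(4) Final Vowel Raising: [dibodebo] → [dibodebu]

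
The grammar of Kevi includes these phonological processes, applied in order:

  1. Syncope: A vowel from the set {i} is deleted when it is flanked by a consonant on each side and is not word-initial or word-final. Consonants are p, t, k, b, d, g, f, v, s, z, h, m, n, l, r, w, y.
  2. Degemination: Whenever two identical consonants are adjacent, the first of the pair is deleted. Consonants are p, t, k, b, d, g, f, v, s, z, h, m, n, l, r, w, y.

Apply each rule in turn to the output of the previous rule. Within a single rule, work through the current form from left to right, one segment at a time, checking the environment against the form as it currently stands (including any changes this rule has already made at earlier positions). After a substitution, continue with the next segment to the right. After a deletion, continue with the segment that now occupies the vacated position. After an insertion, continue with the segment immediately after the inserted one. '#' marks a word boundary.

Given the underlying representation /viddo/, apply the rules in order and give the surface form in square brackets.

[vdo]

1 Syncope: [viddo] → [vddo]
2 Degemination: [vddo] → [vdo]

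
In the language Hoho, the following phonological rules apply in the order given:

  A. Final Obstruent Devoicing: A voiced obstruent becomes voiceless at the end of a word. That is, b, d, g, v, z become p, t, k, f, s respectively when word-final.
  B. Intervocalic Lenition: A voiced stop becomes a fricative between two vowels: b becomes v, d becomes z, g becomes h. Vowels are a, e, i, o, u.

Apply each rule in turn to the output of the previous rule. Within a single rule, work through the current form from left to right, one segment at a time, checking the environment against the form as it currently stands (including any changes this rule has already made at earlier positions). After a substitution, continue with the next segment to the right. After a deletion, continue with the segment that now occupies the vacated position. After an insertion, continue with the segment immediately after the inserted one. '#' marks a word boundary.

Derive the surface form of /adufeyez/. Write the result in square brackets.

A Final Obstruent Devoicing: [adufeyez] → [adufeyes]
B Intervocalic Lenition: [adufeyes] → [azufeyes]

[azufeyes]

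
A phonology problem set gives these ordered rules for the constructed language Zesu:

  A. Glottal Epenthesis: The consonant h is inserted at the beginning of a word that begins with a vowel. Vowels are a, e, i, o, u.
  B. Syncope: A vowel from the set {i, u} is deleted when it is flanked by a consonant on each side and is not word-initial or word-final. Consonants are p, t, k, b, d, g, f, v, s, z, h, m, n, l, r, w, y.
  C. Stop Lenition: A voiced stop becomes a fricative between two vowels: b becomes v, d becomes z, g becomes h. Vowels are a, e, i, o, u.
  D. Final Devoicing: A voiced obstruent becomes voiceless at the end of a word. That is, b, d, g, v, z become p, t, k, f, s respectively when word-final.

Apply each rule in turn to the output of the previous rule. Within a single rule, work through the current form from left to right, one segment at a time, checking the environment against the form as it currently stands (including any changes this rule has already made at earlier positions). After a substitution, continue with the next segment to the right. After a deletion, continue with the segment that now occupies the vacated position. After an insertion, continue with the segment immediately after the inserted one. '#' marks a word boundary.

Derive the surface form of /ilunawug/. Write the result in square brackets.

A Glottal Epenthesis: [ilunawug] → [hilunawug]
B Syncope: [hilunawug] → [hlnawg]
C Stop Lenition: no change — [hlnawg]
D Final Devoicing: [hlnawg] → [hlnawk]

[hlnawk]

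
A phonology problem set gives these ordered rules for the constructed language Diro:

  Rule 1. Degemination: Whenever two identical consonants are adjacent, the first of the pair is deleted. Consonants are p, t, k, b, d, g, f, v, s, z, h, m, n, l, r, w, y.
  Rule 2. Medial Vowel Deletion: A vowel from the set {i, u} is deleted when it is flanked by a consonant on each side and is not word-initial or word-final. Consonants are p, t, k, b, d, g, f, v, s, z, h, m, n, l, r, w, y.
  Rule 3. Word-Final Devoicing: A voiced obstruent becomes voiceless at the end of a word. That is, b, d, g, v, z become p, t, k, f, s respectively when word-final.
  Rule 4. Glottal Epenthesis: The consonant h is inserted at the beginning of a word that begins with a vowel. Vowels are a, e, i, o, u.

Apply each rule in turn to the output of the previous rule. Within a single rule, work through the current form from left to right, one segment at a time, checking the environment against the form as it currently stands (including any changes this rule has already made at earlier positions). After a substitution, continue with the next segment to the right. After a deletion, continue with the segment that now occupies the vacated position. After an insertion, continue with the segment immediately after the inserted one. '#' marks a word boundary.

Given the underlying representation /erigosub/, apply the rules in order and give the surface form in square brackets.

Rule 1 Degemination: no change — [erigosub]
Rule 2 Medial Vowel Deletion: [erigosub] → [ergosb]
Rule 3 Word-Final Devoicing: [ergosb] → [ergosp]
Rule 4 Glottal Epenthesis: [ergosp] → [hergosp]

[hergosp]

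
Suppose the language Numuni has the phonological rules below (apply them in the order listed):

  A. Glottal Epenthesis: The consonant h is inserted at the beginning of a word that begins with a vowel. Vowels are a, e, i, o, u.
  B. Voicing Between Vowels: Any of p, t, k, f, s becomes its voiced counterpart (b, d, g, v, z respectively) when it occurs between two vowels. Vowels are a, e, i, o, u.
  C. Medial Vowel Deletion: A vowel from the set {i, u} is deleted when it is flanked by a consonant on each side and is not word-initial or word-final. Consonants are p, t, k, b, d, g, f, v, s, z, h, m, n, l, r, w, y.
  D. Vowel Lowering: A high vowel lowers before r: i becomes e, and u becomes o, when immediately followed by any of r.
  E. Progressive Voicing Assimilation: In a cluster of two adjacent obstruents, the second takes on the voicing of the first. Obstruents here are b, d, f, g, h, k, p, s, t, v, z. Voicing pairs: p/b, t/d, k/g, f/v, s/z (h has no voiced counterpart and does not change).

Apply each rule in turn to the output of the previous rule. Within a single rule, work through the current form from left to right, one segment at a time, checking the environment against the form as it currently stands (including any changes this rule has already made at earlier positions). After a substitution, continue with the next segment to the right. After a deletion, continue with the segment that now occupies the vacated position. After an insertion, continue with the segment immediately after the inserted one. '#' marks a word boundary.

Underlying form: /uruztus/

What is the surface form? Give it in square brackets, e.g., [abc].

A Glottal Epenthesis: [uruztus] → [huruztus]
B Voicing Between Vowels: no change — [huruztus]
C Medial Vowel Deletion: [huruztus] → [hrzts]
D Vowel Lowering: no change — [hrzts]
E Progressive Voicing Assimilation: [hrzts] → [hrzdz]

[hrzdz]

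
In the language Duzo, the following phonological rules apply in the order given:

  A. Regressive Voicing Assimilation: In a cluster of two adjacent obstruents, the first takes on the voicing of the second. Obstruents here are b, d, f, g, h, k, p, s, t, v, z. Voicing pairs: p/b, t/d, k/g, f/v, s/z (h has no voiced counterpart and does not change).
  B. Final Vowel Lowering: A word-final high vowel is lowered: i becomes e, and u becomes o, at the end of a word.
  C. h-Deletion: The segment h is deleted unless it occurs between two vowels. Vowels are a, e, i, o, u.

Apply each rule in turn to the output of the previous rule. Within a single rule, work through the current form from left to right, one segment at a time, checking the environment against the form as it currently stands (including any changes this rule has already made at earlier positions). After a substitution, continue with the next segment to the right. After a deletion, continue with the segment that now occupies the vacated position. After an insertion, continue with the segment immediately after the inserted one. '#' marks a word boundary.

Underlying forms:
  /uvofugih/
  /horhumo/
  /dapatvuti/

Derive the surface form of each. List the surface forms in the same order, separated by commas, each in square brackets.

[uvofugi], [orumo], [dapadvute]

/uvofugih/:
  A Regressive Voicing Assimilation: no change — [uvofugih]
  B Final Vowel Lowering: no change — [uvofugih]
  C h-Deletion: [uvofugih] → [uvofugi]
/horhumo/:
  A Regressive Voicing Assimilation: no change — [horhumo]
  B Final Vowel Lowering: no change — [horhumo]
  C h-Deletion: [horhumo] → [orumo]
/dapatvuti/:
  A Regressive Voicing Assimilation: [dapatvuti] → [dapadvuti]
  B Final Vowel Lowering: [dapadvuti] → [dapadvute]
  C h-Deletion: no change — [dapadvute]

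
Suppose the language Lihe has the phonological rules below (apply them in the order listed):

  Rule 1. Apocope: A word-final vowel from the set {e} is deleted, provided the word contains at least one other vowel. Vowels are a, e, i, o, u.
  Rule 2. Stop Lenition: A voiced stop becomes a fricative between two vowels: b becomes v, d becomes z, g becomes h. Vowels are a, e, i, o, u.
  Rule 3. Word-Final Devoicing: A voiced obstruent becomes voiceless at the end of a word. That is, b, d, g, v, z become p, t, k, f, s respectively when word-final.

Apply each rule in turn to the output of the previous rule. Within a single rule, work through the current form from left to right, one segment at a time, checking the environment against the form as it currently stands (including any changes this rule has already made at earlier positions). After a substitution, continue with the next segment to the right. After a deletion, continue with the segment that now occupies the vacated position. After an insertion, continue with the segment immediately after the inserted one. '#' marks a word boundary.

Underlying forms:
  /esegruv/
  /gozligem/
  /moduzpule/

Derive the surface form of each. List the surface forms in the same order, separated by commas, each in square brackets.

[esegruf], [gozlihem], [mozuzpul]

/esegruv/:
  Rule 1 Apocope: no change — [esegruv]
  Rule 2 Stop Lenition: no change — [esegruv]
  Rule 3 Word-Final Devoicing: [esegruv] → [esegruf]
/gozligem/:
  Rule 1 Apocope: no change — [gozligem]
  Rule 2 Stop Lenition: [gozligem] → [gozlihem]
  Rule 3 Word-Final Devoicing: no change — [gozlihem]
/moduzpule/:
  Rule 1 Apocope: [moduzpule] → [moduzpul]
  Rule 2 Stop Lenition: [moduzpul] → [mozuzpul]
  Rule 3 Word-Final Devoicing: no change — [mozuzpul]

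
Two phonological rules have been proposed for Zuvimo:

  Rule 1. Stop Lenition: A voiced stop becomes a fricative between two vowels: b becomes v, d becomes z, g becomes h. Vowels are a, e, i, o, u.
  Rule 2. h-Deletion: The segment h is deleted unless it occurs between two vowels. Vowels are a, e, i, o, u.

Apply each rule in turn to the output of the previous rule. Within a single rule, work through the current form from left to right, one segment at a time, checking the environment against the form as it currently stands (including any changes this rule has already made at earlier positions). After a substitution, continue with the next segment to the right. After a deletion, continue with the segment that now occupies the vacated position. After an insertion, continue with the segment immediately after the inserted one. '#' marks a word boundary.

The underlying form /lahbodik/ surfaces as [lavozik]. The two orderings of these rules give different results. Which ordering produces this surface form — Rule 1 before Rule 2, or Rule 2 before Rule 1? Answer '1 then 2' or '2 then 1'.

Order 1 then 2:
  1 Stop Lenition: [lahbodik] → [lahbozik]
  2 h-Deletion: [lahbozik] → [labozik]
  result: [labozik]
Order 2 then 1:
  2 h-Deletion: [lahbodik] → [labodik]
  1 Stop Lenition: [labodik] → [lavozik]
  result: [lavozik]

2 then 1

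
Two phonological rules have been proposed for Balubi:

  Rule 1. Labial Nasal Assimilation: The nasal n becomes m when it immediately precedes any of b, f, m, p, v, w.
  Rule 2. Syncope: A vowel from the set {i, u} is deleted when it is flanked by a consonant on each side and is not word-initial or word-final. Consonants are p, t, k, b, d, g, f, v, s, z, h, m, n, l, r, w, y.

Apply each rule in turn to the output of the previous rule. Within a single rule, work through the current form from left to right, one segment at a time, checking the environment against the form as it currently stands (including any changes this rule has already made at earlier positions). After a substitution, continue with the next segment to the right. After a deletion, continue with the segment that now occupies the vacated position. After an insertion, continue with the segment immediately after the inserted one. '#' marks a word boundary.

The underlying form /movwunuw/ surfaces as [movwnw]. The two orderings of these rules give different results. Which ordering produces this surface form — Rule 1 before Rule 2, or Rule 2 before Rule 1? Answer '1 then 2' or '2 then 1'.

1 then 2

Order 1 then 2:
  1 Labial Nasal Assimilation: no change — [movwunuw]
  2 Syncope: [movwunuw] → [movwnw]
  result: [movwnw]
Order 2 then 1:
  2 Syncope: [movwunuw] → [movwnw]
  1 Labial Nasal Assimilation: [movwnw] → [movwmw]
  result: [movwmw]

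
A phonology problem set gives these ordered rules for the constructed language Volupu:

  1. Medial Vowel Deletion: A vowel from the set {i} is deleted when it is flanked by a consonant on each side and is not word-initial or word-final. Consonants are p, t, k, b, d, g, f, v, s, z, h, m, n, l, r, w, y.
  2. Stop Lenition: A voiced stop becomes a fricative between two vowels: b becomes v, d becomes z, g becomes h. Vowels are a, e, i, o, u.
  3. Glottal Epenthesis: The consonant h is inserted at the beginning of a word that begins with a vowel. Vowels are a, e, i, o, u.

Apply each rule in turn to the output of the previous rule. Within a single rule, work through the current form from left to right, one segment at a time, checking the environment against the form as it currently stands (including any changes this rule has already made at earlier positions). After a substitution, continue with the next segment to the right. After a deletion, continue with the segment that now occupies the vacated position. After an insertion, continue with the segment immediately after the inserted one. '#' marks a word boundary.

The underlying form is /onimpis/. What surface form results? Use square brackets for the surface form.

1 Medial Vowel Deletion: [onimpis] → [onmps]
2 Stop Lenition: no change — [onmps]
3 Glottal Epenthesis: [onmps] → [honmps]

[honmps]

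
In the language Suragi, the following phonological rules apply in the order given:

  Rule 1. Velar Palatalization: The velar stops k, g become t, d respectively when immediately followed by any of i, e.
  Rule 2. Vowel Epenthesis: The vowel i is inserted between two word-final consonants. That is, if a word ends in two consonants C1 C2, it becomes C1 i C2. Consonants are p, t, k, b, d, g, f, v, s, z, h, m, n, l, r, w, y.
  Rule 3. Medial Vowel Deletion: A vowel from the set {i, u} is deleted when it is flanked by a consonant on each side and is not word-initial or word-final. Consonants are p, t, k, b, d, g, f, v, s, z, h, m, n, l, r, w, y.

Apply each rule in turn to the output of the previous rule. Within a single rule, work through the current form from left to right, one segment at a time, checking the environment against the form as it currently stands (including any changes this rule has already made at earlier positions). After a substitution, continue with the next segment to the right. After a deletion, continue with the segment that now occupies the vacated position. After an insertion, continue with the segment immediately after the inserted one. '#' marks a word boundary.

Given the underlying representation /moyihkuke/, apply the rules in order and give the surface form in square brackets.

[moyhkte]

Rule 1 Velar Palatalization: [moyihkuke] → [moyihkute]
Rule 2 Vowel Epenthesis: no change — [moyihkute]
Rule 3 Medial Vowel Deletion: [moyihkute] → [moyhkte]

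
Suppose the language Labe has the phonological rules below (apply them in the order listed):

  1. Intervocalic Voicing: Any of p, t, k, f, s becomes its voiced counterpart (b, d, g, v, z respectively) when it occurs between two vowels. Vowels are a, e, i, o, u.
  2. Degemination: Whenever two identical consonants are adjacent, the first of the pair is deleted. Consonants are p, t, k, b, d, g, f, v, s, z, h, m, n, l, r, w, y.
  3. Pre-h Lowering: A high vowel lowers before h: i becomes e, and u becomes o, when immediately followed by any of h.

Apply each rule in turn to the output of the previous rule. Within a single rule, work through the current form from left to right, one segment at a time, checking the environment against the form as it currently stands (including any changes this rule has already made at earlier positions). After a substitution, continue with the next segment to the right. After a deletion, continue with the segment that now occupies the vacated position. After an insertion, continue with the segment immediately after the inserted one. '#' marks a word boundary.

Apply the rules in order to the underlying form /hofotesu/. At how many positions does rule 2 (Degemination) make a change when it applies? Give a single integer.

0

1 Intervocalic Voicing: [hofotesu] → [hovodezu]
2 Degemination: no change — [hovodezu]
3 Pre-h Lowering: no change — [hovodezu]
Rule 2 changed 0 position(s).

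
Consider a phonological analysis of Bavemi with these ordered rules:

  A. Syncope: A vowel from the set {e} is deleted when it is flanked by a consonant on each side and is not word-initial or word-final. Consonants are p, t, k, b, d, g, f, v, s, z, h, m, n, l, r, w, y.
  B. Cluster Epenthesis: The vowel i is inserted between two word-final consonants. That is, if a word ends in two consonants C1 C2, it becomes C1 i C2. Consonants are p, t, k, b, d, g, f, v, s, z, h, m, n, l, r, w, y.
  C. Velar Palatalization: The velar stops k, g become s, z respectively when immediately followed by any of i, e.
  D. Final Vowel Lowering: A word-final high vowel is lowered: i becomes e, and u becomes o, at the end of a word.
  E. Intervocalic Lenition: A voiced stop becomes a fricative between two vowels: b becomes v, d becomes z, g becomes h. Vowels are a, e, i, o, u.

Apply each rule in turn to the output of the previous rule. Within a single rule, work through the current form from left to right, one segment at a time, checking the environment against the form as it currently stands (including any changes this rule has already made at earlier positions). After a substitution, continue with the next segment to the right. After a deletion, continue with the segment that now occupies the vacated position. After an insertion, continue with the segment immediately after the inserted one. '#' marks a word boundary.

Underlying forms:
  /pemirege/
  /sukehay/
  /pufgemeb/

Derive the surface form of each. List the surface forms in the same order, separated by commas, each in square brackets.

/pemirege/:
  A Syncope: [pemirege] → [pmirge]
  B Cluster Epenthesis: no change — [pmirge]
  C Velar Palatalization: [pmirge] → [pmirze]
  D Final Vowel Lowering: no change — [pmirze]
  E Intervocalic Lenition: no change — [pmirze]
/sukehay/:
  A Syncope: [sukehay] → [sukhay]
  B Cluster Epenthesis: no change — [sukhay]
  C Velar Palatalization: no change — [sukhay]
  D Final Vowel Lowering: no change — [sukhay]
  E Intervocalic Lenition: no change — [sukhay]
/pufgemeb/:
  A Syncope: [pufgemeb] → [pufgmb]
  B Cluster Epenthesis: [pufgmb] → [pufgmib]
  C Velar Palatalization: no change — [pufgmib]
  D Final Vowel Lowering: no change — [pufgmib]
  E Intervocalic Lenition: no change — [pufgmib]

[pmirze], [sukhay], [pufgmib]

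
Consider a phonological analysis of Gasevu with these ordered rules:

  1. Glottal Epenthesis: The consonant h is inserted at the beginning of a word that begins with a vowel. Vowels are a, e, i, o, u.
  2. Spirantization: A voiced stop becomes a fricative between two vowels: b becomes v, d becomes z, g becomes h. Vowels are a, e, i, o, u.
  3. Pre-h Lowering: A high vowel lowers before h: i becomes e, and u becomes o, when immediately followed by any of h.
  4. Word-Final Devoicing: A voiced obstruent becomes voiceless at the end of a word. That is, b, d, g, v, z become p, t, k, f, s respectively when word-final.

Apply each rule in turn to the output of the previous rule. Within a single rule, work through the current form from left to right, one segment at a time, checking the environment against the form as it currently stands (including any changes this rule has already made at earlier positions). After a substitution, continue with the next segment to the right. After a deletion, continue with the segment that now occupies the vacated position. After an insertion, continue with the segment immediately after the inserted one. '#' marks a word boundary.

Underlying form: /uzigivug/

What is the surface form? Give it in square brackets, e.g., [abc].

1 Glottal Epenthesis: [uzigivug] → [huzigivug]
2 Spirantization: [huzigivug] → [huzihivug]
3 Pre-h Lowering: [huzihivug] → [huzehivug]
4 Word-Final Devoicing: [huzehivug] → [huzehivuk]

[huzehivuk]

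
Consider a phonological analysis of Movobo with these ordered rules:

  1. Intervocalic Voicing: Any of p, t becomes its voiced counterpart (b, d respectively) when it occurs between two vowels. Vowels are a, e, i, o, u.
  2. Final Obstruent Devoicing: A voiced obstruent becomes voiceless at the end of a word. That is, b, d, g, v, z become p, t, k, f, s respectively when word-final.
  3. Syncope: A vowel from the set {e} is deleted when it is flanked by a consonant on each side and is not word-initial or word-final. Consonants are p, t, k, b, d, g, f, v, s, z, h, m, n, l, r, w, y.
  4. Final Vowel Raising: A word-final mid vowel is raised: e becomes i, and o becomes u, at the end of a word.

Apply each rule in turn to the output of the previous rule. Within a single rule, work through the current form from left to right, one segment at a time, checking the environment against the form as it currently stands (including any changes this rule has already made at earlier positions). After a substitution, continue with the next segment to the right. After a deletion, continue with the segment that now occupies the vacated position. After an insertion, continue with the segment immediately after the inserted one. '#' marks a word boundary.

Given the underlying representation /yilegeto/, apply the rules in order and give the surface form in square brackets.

1 Intervocalic Voicing: [yilegeto] → [yilegedo]
2 Final Obstruent Devoicing: no change — [yilegedo]
3 Syncope: [yilegedo] → [yilgdo]
4 Final Vowel Raising: [yilgdo] → [yilgdu]

[yilgdu]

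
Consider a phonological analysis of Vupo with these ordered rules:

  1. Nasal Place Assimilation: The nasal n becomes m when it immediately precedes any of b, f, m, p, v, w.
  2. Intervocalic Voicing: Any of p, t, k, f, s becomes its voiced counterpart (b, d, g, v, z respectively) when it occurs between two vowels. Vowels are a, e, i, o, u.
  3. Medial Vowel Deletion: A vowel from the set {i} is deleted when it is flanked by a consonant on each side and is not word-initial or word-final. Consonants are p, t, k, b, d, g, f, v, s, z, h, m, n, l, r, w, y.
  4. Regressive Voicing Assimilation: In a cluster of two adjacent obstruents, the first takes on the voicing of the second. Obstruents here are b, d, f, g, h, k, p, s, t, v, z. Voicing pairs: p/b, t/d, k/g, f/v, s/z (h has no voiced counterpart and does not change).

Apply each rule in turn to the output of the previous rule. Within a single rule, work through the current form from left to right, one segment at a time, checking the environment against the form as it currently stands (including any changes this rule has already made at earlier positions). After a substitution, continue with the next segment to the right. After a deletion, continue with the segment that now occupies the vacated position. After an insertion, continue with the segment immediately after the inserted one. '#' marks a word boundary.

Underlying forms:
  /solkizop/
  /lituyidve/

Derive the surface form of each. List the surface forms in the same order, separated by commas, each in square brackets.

/solkizop/:
  1 Nasal Place Assimilation: no change — [solkizop]
  2 Intervocalic Voicing: no change — [solkizop]
  3 Medial Vowel Deletion: [solkizop] → [solkzop]
  4 Regressive Voicing Assimilation: [solkzop] → [solgzop]
/lituyidve/:
  1 Nasal Place Assimilation: no change — [lituyidve]
  2 Intervocalic Voicing: [lituyidve] → [liduyidve]
  3 Medial Vowel Deletion: [liduyidve] → [lduydve]
  4 Regressive Voicing Assimilation: no change — [lduydve]

[solgzop], [lduydve]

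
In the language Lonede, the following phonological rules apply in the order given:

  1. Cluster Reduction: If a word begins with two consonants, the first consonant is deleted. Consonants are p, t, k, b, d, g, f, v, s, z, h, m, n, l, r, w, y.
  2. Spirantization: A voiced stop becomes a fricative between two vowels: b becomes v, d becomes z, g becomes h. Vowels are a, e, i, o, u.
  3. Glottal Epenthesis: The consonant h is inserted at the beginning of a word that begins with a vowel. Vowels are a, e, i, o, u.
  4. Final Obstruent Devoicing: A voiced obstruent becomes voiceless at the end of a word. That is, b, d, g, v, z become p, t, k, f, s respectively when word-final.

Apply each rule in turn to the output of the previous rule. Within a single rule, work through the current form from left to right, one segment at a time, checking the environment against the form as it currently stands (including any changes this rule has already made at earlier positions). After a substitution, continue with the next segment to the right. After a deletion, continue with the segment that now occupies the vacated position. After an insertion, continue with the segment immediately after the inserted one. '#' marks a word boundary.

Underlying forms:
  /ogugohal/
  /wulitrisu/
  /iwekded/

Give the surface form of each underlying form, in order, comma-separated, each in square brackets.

[hohuhohal], [wulitrisu], [hiwekdet]

/ogugohal/:
  1 Cluster Reduction: no change — [ogugohal]
  2 Spirantization: [ogugohal] → [ohuhohal]
  3 Glottal Epenthesis: [ohuhohal] → [hohuhohal]
  4 Final Obstruent Devoicing: no change — [hohuhohal]
/wulitrisu/:
  1 Cluster Reduction: no change — [wulitrisu]
  2 Spirantization: no change — [wulitrisu]
  3 Glottal Epenthesis: no change — [wulitrisu]
  4 Final Obstruent Devoicing: no change — [wulitrisu]
/iwekded/:
  1 Cluster Reduction: no change — [iwekded]
  2 Spirantization: no change — [iwekded]
  3 Glottal Epenthesis: [iwekded] → [hiwekded]
  4 Final Obstruent Devoicing: [hiwekded] → [hiwekdet]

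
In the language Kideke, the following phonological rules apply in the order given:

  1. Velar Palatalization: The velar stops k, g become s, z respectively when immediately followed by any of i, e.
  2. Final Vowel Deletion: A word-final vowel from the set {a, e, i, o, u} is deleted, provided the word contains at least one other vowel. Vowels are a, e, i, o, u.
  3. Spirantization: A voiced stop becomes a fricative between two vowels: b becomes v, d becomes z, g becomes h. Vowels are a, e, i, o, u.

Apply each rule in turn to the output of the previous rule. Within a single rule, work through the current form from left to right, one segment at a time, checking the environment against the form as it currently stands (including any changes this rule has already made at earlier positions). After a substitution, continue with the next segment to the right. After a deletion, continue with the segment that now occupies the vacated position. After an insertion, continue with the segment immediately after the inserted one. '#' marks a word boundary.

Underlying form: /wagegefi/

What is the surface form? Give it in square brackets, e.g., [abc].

[wazezef]

1 Velar Palatalization: [wagegefi] → [wazezefi]
2 Final Vowel Deletion: [wazezefi] → [wazezef]
3 Spirantization: no change — [wazezef]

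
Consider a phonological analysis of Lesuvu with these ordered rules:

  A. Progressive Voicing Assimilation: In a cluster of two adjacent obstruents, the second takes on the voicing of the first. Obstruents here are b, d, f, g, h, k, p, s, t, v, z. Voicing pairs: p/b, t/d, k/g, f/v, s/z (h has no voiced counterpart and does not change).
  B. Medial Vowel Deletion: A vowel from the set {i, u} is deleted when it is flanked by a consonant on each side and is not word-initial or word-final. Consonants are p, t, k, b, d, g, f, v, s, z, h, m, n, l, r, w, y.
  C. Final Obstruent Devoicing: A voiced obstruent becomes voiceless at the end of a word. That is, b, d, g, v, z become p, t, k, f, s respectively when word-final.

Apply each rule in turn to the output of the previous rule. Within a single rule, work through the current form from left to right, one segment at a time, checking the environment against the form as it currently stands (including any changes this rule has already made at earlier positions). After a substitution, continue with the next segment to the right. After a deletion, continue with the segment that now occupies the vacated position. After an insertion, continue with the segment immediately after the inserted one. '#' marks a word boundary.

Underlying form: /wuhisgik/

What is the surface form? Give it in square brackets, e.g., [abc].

A Progressive Voicing Assimilation: [wuhisgik] → [wuhiskik]
B Medial Vowel Deletion: [wuhiskik] → [whskk]
C Final Obstruent Devoicing: no change — [whskk]

[whskk]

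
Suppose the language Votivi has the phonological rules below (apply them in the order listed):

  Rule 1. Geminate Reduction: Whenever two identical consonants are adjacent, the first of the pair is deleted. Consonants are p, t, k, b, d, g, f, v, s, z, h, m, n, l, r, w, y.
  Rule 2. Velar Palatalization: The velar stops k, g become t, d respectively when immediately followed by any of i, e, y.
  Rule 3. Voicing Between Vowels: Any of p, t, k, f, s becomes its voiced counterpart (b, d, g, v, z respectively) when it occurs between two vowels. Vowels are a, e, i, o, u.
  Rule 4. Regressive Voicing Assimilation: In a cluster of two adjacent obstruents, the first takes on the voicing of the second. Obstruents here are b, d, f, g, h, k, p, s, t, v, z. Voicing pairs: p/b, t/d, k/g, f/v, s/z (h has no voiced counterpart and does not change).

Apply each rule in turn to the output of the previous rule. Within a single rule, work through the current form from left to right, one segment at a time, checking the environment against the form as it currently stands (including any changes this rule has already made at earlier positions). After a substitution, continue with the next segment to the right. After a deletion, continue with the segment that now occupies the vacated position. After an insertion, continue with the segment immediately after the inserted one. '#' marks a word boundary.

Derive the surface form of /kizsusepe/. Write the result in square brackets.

Rule 1 Geminate Reduction: no change — [kizsusepe]
Rule 2 Velar Palatalization: [kizsusepe] → [tizsusepe]
Rule 3 Voicing Between Vowels: [tizsusepe] → [tizsuzebe]
Rule 4 Regressive Voicing Assimilation: [tizsuzebe] → [tissuzebe]

[tissuzebe]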